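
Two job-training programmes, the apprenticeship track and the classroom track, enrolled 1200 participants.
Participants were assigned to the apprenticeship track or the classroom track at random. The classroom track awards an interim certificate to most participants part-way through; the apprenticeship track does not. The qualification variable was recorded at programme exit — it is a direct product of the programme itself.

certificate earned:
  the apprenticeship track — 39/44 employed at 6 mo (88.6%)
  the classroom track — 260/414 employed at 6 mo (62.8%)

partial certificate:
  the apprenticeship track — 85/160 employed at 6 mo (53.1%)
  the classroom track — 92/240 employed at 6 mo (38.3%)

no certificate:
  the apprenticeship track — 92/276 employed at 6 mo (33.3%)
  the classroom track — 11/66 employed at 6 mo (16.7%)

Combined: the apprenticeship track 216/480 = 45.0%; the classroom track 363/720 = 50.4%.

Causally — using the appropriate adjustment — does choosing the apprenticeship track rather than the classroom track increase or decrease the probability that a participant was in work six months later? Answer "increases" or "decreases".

decreases

Qualification attained during the programme here is a post-treatment variable shaped by the programme; conditioning on it would introduce bias rather than remove it. The overall comparison is the causal one.
Pooled: the apprenticeship track 45.0% vs the classroom track 50.4%; the classroom track is higher overall.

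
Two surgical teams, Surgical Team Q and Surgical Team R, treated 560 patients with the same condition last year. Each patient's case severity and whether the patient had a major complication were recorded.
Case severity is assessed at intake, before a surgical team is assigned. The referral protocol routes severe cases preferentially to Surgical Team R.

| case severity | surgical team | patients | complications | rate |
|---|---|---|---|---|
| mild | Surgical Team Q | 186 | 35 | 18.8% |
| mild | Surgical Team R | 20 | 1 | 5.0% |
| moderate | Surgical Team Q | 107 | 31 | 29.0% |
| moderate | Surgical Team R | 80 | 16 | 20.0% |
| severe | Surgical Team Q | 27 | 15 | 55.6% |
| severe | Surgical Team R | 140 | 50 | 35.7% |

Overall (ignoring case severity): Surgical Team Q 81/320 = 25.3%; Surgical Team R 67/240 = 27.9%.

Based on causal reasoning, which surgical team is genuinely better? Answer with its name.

Surgical Team R

The case severity-specific comparison favours Surgical Team R throughout, but the pooled figures favour Surgical Team Q. The question is whether to condition on case severity.
Nothing the surgical team does changes case severity; the imbalance is an allocation artefact. With case severity also predicting the outcome, the pooled figure is confounded, and the within-stratum comparison is the causal one.
Within each level — mild: 18.8% vs 5.0%; moderate: 29.0% vs 20.0%; severe: 55.6% vs 35.7% — Surgical Team R is lower every time.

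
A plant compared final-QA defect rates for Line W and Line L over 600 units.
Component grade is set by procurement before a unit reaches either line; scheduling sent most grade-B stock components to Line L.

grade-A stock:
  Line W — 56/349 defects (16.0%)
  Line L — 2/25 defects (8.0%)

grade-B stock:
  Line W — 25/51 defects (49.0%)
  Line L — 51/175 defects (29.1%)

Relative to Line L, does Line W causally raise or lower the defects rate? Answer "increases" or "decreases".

increases

The imbalance in component grade arose from how units were allocated, not from anything the line did; and component grade independently affects the outcome. The pooled gap is confounded — condition on component grade.
Within each level — grade-A stock: 16.0% vs 8.0%; grade-B stock: 49.0% vs 29.1% — Line L is lower every time.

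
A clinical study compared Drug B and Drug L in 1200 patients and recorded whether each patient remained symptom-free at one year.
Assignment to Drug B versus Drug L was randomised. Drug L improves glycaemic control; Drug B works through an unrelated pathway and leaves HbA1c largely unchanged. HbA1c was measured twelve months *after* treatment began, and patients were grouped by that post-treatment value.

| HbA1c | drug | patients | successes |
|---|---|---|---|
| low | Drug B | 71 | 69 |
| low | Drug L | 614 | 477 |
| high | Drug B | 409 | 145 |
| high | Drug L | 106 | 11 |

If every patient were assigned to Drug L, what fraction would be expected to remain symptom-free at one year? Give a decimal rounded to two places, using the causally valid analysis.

Drug B is higher inside every HbA1c stratum but Drug L is higher in aggregate. Whether to stratify depends on how HbA1c relates to the drug.
Because the drug influences HbA1c, HbA1c is a post-treatment mediator, not a confounder. Stratifying on it would bias the estimate; the causal effect is the crude pooled difference.
So P(outcome | do(Drug L)) is just the pooled rate for Drug L: 488/720 = 0.678.

0.68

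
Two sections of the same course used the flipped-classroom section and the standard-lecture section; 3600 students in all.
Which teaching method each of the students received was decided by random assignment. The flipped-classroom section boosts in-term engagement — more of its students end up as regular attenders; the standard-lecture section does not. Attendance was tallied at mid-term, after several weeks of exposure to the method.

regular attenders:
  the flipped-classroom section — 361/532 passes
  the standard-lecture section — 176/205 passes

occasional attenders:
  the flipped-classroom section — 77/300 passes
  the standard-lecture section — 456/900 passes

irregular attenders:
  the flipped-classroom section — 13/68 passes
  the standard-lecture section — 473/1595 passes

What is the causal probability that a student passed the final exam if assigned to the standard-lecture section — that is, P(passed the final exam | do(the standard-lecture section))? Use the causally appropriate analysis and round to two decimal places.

Mid-term attendance is recorded after the teaching method and is itself shifted by it — it sits on the causal path from teaching method to outcome. Conditioning on a mediator would strip out part of the effect we want; the pooled comparison gives the total causal effect.
So P(outcome | do(the standard-lecture section)) is just the pooled rate for the standard-lecture section: 1105/2700 = 0.409.

0.41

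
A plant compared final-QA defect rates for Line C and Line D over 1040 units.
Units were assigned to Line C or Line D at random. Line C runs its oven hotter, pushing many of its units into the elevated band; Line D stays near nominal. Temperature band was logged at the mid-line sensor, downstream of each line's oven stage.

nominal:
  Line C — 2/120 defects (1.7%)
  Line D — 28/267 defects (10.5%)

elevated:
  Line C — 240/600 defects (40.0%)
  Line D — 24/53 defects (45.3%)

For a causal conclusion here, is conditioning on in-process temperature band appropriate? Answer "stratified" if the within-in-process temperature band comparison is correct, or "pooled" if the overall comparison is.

pooled

In-process temperature band here is a post-treatment variable shaped by the line; conditioning on it would introduce bias rather than remove it. The overall comparison is the causal one.
Pooled: Line C 33.6% vs Line D 16.2%; Line D is lower overall.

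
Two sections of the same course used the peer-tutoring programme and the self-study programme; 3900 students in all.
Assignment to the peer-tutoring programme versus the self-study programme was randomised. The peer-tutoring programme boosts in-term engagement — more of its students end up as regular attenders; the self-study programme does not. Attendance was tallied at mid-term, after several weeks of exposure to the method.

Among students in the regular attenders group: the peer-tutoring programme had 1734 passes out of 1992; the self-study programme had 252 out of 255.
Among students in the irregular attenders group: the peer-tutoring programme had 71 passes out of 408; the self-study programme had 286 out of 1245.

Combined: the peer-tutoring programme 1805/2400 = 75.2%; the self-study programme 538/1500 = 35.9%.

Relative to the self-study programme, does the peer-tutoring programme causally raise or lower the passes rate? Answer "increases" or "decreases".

increases

The distribution of mid-term attendance is itself part of what the teaching method does — it is an intermediate outcome. Holding it fixed would remove that part of the effect; the total effect is the pooled difference.
Pooled: the peer-tutoring programme 75.2% vs the self-study programme 35.9%; the peer-tutoring programme is higher overall.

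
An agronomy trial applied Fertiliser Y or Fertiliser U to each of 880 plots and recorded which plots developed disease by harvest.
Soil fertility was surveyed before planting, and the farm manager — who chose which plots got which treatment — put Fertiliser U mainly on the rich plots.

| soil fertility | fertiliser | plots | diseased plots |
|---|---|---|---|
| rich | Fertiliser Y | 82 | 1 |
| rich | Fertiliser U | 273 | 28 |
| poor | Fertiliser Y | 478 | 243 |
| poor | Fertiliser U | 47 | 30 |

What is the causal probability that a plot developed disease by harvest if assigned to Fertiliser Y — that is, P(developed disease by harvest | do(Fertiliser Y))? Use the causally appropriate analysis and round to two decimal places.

The soil fertility-specific comparison favours Fertiliser Y throughout, but the pooled figures favour Fertiliser U. The question is whether to condition on soil fertility.
Nothing the fertiliser does changes soil fertility; the imbalance is an allocation artefact. With soil fertility also predicting the outcome, the pooled figure is confounded, and the within-stratum comparison is the causal one.
Standardising Fertiliser Y to the population soil fertility mix: 0.403·1/82 + 0.597·243/478 = 0.308.

0.31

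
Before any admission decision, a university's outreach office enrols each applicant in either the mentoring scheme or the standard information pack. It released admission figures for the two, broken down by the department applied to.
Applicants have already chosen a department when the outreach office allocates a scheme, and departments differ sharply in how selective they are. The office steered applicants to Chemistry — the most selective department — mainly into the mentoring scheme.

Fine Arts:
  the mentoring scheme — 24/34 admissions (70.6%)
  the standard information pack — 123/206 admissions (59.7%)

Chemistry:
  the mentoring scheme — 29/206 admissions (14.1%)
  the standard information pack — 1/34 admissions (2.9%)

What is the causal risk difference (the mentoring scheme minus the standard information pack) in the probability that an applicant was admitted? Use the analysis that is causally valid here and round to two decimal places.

The stratified and pooled comparisons disagree (the mentoring scheme wins within each department; the standard information pack wins overall), so the answer turns on the causal role of department.
Department is set before the outreach scheme has any effect — it is not caused by the outreach scheme — and it independently drives the outcome. That makes it a confounder, so the causal comparison is within department levels.
Adjusting over the population distribution of department: 0.500·(0.706−0.597) + 0.500·(0.141−0.029) = +0.110.

+0.11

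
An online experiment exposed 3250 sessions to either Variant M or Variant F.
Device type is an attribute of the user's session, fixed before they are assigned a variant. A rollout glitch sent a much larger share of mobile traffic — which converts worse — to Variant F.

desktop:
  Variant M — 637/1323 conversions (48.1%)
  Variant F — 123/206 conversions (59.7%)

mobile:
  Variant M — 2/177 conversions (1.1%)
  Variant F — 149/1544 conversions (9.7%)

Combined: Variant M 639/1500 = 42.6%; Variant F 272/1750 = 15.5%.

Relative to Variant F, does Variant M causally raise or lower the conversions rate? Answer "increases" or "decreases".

Variant F is higher inside every device type stratum but Variant M is higher in aggregate. Whether to stratify depends on how device type relates to the variant.
Here device type is a common cause — it drives both which variant a case falls under and the outcome. The crude comparison mixes populations; the stratum-specific rates are the causally relevant ones.
Within each level — desktop: 48.1% vs 59.7%; mobile: 1.1% vs 9.7% — Variant F is higher every time.

decreases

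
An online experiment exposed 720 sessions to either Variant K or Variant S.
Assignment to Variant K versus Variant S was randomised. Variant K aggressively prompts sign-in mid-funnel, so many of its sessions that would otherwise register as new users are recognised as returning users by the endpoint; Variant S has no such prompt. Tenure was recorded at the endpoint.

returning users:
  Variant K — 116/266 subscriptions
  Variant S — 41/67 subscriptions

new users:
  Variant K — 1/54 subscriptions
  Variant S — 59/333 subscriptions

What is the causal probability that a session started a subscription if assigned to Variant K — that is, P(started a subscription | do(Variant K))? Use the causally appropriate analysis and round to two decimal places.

0.37

User tenure here is a post-treatment variable shaped by the variant; conditioning on it would introduce bias rather than remove it. The overall comparison is the causal one.
So P(outcome | do(Variant K)) is just the pooled rate for Variant K: 117/320 = 0.366.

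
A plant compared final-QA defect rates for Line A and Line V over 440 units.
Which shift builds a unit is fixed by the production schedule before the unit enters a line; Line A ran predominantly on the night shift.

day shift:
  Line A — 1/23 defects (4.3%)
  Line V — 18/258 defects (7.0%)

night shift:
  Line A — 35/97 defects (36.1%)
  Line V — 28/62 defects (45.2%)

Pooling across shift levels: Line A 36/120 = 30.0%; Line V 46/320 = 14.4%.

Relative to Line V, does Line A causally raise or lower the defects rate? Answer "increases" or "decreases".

Here shift is a common cause — it drives both which line a case falls under and the outcome. The crude comparison mixes populations; the stratum-specific rates are the causally relevant ones.
Within each level — day shift: 4.3% vs 7.0%; night shift: 36.1% vs 45.2% — Line A is lower every time.

decreases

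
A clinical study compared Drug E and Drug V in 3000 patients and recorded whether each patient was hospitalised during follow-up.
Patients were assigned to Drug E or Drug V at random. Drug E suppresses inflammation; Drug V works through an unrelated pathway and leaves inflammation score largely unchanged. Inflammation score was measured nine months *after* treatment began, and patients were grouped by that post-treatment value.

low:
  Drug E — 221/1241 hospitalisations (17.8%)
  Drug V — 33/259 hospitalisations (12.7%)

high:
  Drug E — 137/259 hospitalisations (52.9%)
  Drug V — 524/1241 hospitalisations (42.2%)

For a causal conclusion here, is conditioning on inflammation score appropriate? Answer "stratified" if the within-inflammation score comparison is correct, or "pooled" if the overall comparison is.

pooled

Stratifying would compare drugs among patients the drugs themselves sorted into inflammation score groups — a form of selection on an intermediate. The unconditioned pooled rates give the total causal effect.
Pooled: Drug E 23.9% vs Drug V 37.1%; Drug E is lower overall.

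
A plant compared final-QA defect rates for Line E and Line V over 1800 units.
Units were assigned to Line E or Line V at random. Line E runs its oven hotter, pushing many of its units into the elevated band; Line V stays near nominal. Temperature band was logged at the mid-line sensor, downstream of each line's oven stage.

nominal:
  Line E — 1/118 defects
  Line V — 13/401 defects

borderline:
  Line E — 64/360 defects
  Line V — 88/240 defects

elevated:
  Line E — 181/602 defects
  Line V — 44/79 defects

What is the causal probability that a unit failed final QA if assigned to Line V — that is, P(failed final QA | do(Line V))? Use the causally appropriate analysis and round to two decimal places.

Stratifying would compare lines among units the lines themselves sorted into in-process temperature band groups — a form of selection on an intermediate. The unconditioned pooled rates give the total causal effect.
So P(outcome | do(Line V)) is just the pooled rate for Line V: 145/720 = 0.201.

0.20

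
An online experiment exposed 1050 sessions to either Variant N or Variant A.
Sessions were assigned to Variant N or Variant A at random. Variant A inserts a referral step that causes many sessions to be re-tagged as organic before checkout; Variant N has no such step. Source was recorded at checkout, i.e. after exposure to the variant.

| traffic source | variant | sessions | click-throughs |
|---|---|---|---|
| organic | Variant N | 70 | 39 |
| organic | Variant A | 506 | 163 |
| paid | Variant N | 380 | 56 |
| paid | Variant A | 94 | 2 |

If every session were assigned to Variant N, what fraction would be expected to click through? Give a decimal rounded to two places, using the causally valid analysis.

0.21

The stratified and pooled comparisons disagree (Variant N wins within each traffic source; Variant A wins overall), so the answer turns on the causal role of traffic source.
Traffic source is recorded after the variant and is itself shifted by it — it sits on the causal path from variant to outcome. Conditioning on a mediator would strip out part of the effect we want; the pooled comparison gives the total causal effect.
So P(outcome | do(Variant N)) is just the pooled rate for Variant N: 95/450 = 0.211.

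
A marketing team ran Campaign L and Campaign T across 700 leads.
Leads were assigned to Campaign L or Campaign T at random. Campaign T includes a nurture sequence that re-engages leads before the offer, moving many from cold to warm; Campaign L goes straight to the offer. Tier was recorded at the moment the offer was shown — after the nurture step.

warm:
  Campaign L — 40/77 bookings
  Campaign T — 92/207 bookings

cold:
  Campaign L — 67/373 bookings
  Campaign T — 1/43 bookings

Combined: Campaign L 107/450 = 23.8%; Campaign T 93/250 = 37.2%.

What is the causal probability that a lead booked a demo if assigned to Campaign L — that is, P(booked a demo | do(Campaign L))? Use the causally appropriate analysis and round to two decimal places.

0.24

The stratified and pooled comparisons disagree (Campaign L wins within each engagement tier; Campaign T wins overall), so the answer turns on the causal role of engagement tier.
The distribution of engagement tier is itself part of what the campaign does — it is an intermediate outcome. Holding it fixed would remove that part of the effect; the total effect is the pooled difference.
So P(outcome | do(Campaign L)) is just the pooled rate for Campaign L: 107/450 = 0.238.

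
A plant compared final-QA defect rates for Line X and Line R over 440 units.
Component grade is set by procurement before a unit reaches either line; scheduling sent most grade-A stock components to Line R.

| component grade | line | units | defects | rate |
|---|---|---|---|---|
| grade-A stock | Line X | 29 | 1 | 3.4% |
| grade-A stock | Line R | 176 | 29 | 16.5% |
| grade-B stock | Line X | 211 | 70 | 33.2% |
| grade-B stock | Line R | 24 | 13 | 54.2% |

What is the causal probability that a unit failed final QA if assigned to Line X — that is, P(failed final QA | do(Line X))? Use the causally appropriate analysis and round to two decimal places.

0.19

Nothing the line does changes component grade; the imbalance is an allocation artefact. With component grade also predicting the outcome, the pooled figure is confounded, and the within-stratum comparison is the causal one.
Standardising Line X to the population component grade mix: 0.466·1/29 + 0.534·70/211 = 0.193.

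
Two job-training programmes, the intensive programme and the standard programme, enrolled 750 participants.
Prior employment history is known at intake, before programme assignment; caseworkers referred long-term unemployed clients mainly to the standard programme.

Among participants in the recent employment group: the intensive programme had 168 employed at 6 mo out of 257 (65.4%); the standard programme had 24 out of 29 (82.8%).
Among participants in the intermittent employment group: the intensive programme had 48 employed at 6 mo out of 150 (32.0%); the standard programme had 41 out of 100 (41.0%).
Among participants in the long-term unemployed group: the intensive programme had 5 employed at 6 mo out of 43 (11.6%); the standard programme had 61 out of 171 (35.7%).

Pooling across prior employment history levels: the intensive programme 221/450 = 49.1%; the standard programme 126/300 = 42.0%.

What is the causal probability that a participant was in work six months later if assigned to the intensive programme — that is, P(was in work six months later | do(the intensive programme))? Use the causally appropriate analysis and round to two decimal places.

0.39

Prior employment history differs across programmes for reasons unrelated to any effect of the programme itself, and it separately predicts the outcome — a classic confounder. We must compare within prior employment history levels.
Standardising the intensive programme to the population prior employment history mix: 0.381·168/257 + 0.333·48/150 + 0.285·5/43 = 0.389.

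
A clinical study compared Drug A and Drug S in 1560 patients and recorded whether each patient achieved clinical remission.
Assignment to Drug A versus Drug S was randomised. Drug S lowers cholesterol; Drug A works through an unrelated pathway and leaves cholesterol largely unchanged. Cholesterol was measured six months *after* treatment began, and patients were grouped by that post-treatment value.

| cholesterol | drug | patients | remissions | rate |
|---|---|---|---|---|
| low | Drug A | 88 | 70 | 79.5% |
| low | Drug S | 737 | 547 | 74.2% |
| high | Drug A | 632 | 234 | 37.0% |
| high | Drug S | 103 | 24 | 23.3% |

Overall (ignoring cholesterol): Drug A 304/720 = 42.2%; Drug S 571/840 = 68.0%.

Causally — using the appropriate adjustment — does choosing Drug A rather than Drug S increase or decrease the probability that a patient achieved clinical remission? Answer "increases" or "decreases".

decreases

The cholesterol-specific comparison favours Drug A throughout, but the pooled figures favour Drug S. The question is whether to condition on cholesterol.
Cholesterol lies on the pathway drug → cholesterol → outcome, so adjusting for it blocks the indirect effect. For the total causal effect of drug, use the unadjusted pooled rates.
Pooled: Drug A 42.2% vs Drug S 68.0%; Drug S is higher overall.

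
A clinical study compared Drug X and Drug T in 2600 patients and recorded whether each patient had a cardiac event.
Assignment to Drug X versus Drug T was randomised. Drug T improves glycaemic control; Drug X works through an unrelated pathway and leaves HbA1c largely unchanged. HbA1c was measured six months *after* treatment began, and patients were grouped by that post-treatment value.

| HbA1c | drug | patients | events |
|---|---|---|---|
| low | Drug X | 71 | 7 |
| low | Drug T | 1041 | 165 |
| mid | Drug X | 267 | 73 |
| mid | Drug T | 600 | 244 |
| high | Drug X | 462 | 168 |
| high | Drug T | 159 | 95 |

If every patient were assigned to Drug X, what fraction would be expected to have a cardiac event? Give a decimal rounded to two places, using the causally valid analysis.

HbA1c here is a post-treatment variable shaped by the drug; conditioning on it would introduce bias rather than remove it. The overall comparison is the causal one.
So P(outcome | do(Drug X)) is just the pooled rate for Drug X: 248/800 = 0.310.

0.31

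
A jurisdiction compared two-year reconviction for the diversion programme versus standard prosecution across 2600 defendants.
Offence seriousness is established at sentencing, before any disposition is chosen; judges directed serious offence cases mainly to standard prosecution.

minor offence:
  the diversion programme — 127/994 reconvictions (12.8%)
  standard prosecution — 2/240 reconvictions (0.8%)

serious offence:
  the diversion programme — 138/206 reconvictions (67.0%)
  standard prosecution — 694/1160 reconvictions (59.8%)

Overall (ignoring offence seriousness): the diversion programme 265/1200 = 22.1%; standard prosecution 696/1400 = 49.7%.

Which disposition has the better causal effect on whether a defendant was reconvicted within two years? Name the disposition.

standard prosecution is lower inside every offence seriousness stratum but the diversion programme is lower in aggregate. Whether to stratify depends on how offence seriousness relates to the disposition.
Nothing the disposition does changes offence seriousness; the imbalance is an allocation artefact. With offence seriousness also predicting the outcome, the pooled figure is confounded, and the within-stratum comparison is the causal one.
Within each level — minor offence: 12.8% vs 0.8%; serious offence: 67.0% vs 59.8% — standard prosecution is lower every time.

standard prosecution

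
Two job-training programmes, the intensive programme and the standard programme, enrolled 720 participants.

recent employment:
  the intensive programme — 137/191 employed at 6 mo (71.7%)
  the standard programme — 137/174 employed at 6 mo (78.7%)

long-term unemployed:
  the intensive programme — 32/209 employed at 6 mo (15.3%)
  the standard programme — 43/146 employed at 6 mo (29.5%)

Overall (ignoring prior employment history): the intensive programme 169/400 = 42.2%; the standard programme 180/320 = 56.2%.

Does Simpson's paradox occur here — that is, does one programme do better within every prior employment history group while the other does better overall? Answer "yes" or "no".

Within each prior employment history level (recent employment 71.7% vs 78.7%; long-term unemployed 15.3% vs 29.5%), the standard programme has the higher rate every time. Pooled: 42.2% vs 56.2% — the standard programme has the higher rate overall. They agree.

no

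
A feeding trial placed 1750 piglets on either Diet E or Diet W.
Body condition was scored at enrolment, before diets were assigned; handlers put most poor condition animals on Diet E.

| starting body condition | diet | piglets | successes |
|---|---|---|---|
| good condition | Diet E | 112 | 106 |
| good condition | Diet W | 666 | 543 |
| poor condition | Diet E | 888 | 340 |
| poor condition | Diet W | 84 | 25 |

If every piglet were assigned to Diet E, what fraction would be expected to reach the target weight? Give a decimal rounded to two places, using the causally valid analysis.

0.63

The starting body condition-specific comparison favours Diet E throughout, but the pooled figures favour Diet W. The question is whether to condition on starting body condition.
Starting body condition satisfies the back-door criterion: it is not a descendant of the diet, and it blocks the spurious path from diet to outcome. Adjusting for it (i.e., using the within-starting body condition rates) gives the causal effect.
Standardising Diet E to the population starting body condition mix: 0.445·106/112 + 0.555·340/888 = 0.633.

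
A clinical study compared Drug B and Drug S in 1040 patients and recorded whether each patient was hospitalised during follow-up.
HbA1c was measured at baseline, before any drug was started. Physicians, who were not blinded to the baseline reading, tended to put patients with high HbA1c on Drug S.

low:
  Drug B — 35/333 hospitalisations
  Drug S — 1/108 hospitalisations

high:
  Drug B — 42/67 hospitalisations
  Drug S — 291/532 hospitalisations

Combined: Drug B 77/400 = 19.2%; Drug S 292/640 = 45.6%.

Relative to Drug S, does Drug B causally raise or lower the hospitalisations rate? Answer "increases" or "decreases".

increases

Drug S is lower inside every HbA1c stratum but Drug B is lower in aggregate. Whether to stratify depends on how HbA1c relates to the drug.
Since HbA1c is a pre-existing factor (not a product of the drug) and it affects the outcome on its own, it is a confounder. The stratified rates, not the pooled rate, identify the causal effect.
Within each level — low: 10.5% vs 0.9%; high: 62.7% vs 54.7% — Drug S is lower every time.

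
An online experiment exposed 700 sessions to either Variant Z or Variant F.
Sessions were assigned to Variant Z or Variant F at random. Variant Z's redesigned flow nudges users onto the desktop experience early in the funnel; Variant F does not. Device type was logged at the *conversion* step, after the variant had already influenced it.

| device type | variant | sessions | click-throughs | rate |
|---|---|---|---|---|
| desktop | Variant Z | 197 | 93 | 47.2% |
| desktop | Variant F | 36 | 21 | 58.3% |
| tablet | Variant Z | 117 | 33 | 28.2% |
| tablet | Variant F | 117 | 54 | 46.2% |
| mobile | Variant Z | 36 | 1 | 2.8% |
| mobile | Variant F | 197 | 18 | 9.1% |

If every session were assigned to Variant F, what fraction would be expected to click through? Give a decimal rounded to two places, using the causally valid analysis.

Within every device type level Variant F has the higher rate, yet pooled Variant Z does — Simpson's reversal.
Stratifying would compare variants among sessions the variants themselves sorted into device type groups — a form of selection on an intermediate. The unconditioned pooled rates give the total causal effect.
So P(outcome | do(Variant F)) is just the pooled rate for Variant F: 93/350 = 0.266.

0.27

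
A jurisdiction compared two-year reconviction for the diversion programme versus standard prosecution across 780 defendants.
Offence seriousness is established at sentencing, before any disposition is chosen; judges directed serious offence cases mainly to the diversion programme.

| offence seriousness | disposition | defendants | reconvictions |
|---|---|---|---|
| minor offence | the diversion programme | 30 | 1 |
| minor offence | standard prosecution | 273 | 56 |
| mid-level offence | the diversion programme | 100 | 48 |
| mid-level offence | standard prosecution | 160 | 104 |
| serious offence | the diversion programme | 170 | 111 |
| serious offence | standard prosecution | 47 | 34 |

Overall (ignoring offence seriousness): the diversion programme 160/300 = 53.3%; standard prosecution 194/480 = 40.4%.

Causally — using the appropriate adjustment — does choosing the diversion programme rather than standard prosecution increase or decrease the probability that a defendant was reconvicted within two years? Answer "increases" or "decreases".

the diversion programme is lower inside every offence seriousness stratum but standard prosecution is lower in aggregate. Whether to stratify depends on how offence seriousness relates to the disposition.
Offence seriousness satisfies the back-door criterion: it is not a descendant of the disposition, and it blocks the spurious path from disposition to outcome. Adjusting for it (i.e., using the within-offence seriousness rates) gives the causal effect.
Within each level — minor offence: 3.3% vs 20.5%; mid-level offence: 48.0% vs 65.0%; serious offence: 65.3% vs 72.3% — the diversion programme is lower every time.

decreases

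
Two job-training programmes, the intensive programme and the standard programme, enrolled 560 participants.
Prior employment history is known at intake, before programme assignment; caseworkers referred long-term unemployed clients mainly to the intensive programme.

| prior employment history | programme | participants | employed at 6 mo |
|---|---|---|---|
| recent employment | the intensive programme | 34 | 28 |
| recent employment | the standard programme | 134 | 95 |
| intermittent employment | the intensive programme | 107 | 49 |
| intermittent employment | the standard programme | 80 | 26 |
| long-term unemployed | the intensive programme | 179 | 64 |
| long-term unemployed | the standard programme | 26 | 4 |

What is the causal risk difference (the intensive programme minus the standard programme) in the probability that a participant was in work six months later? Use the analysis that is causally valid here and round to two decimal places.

Within every prior employment history level the intensive programme has the higher rate, yet pooled the standard programme does — Simpson's reversal.
Prior employment history satisfies the back-door criterion: it is not a descendant of the programme, and it blocks the spurious path from programme to outcome. Adjusting for it (i.e., using the within-prior employment history rates) gives the causal effect.
Adjusting over the population distribution of prior employment history: 0.300·(0.824−0.709) + 0.334·(0.458−0.325) + 0.366·(0.358−0.154) = +0.153.

+0.15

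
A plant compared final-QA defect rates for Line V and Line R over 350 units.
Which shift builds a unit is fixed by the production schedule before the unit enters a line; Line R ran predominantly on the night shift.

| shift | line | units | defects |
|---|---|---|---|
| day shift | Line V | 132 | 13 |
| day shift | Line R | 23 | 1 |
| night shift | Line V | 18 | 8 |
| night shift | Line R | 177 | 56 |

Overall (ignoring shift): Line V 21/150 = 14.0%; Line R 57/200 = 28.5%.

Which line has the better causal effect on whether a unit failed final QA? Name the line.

Line R

The imbalance in shift arose from how units were allocated, not from anything the line did; and shift independently affects the outcome. The pooled gap is confounded — condition on shift.
Within each level — day shift: 9.8% vs 4.3%; night shift: 44.4% vs 31.6% — Line R is lower every time.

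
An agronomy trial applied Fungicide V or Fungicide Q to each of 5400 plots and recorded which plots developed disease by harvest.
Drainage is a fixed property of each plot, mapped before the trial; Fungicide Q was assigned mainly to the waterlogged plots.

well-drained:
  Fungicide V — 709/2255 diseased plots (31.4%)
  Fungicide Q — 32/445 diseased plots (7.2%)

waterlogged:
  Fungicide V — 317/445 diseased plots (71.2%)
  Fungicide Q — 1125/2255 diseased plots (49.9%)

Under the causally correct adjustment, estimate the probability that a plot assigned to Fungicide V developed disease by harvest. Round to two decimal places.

0.51

Here field drainage is a common cause — it drives both which fungicide a case falls under and the outcome. The crude comparison mixes populations; the stratum-specific rates are the causally relevant ones.
Standardising Fungicide V to the population field drainage mix: 0.500·709/2255 + 0.500·317/445 = 0.513.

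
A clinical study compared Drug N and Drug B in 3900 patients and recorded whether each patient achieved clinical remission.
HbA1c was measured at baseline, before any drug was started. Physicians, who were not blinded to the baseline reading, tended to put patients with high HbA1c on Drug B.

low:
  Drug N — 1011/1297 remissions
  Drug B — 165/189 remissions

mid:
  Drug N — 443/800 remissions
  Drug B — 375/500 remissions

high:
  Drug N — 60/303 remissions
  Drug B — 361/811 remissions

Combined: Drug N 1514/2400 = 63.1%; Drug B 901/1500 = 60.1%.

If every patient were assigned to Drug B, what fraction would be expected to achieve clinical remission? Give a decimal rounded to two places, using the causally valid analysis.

Nothing the drug does changes HbA1c; the imbalance is an allocation artefact. With HbA1c also predicting the outcome, the pooled figure is confounded, and the within-stratum comparison is the causal one.
Standardising Drug B to the population HbA1c mix: 0.381·165/189 + 0.333·375/500 + 0.286·361/811 = 0.710.

0.71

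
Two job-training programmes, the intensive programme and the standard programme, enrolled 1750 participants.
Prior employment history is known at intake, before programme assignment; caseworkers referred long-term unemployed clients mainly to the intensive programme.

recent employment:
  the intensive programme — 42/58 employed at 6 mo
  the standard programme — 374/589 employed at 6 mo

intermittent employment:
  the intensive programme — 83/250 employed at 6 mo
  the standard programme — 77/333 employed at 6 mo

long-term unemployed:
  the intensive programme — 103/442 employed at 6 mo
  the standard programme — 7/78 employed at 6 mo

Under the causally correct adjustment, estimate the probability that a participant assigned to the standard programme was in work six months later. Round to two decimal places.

0.34

Prior employment history satisfies the back-door criterion: it is not a descendant of the programme, and it blocks the spurious path from programme to outcome. Adjusting for it (i.e., using the within-prior employment history rates) gives the causal effect.
Standardising the standard programme to the population prior employment history mix: 0.370·374/589 + 0.333·77/333 + 0.297·7/78 = 0.338.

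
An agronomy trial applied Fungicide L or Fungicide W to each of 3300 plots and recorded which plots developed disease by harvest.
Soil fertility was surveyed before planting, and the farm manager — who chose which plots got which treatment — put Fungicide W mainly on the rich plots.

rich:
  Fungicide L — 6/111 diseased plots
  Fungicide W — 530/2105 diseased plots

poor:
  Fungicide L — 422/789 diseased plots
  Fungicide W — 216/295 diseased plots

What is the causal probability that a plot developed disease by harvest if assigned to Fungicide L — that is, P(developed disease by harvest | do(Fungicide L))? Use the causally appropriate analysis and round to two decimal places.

The stratified and pooled comparisons disagree (Fungicide L wins within each soil fertility; Fungicide W wins overall), so the answer turns on the causal role of soil fertility.
Nothing the fungicide does changes soil fertility; the imbalance is an allocation artefact. With soil fertility also predicting the outcome, the pooled figure is confounded, and the within-stratum comparison is the causal one.
Standardising Fungicide L to the population soil fertility mix: 0.672·6/111 + 0.328·422/789 = 0.212.

0.21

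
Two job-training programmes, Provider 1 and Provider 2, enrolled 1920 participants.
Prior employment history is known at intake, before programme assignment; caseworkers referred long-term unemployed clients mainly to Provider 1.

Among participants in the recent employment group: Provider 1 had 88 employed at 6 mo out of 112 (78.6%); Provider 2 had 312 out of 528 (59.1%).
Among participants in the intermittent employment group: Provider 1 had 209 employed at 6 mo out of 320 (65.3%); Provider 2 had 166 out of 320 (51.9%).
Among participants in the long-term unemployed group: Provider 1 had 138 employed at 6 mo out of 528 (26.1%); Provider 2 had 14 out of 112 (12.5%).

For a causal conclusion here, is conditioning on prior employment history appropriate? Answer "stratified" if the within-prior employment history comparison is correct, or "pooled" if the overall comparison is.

The stratified and pooled comparisons disagree (Provider 1 wins within each prior employment history; Provider 2 wins overall), so the answer turns on the causal role of prior employment history.
The imbalance in prior employment history arose from how participants were allocated, not from anything the programme did; and prior employment history independently affects the outcome. The pooled gap is confounded — condition on prior employment history.
Within each level — recent employment: 78.6% vs 59.1%; intermittent employment: 65.3% vs 51.9%; long-term unemployed: 26.1% vs 12.5% — Provider 1 is higher every time.

stratified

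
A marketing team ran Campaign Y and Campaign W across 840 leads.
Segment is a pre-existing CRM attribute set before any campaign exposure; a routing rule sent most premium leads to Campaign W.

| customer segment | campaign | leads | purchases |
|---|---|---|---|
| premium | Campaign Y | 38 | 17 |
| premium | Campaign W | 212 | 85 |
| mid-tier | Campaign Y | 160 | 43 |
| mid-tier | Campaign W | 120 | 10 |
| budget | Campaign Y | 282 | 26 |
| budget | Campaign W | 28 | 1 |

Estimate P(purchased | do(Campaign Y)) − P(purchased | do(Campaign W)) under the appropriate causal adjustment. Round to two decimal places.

+0.10

Since customer segment is a pre-existing factor (not a product of the campaign) and it affects the outcome on its own, it is a confounder. The stratified rates, not the pooled rate, identify the causal effect.
Adjusting over the population distribution of customer segment: 0.298·(0.447−0.401) + 0.333·(0.269−0.083) + 0.369·(0.092−0.036) = +0.096.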